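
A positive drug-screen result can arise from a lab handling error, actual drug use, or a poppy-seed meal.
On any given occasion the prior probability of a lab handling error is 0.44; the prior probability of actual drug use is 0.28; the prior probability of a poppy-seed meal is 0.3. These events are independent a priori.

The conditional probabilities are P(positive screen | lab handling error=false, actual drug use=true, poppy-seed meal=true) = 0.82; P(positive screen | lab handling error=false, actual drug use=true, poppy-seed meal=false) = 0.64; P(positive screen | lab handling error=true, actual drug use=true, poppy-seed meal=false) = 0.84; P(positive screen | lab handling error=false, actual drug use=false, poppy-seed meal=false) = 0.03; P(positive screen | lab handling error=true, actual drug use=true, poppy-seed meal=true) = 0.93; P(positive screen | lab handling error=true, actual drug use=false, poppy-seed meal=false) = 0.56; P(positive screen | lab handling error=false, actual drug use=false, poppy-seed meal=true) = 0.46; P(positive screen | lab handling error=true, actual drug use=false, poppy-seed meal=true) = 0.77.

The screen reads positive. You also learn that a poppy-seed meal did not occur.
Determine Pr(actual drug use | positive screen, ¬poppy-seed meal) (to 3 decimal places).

Pr(actual drug use | positive screen, ¬poppy-seed meal) ≈ 0.518

Enumerate the 4 (lab handling error, actual drug use) configurations and weight by the priors:
  P(positive screen | ¬poppy-seed meal) = 0.03*0.56*0.72 + 0.64*0.56*0.28 + 0.56*0.44*0.72 + 0.84*0.44*0.28
        = 0.012096 + 0.100352 + 0.177408 + 0.103488 = 0.393344
The terms with actual drug use present sum to 0.203840, so
  P(actual drug use | positive screen, ¬poppy-seed meal) = 0.203840 / 0.393344 ≈ 0.518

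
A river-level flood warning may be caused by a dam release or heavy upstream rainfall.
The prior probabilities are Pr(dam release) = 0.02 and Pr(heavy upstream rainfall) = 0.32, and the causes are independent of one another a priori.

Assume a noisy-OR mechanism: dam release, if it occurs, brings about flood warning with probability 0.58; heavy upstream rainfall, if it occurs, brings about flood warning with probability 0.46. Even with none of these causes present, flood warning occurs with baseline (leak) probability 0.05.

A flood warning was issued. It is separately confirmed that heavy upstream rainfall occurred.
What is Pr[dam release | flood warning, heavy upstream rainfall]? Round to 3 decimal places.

Pr[dam release | flood warning, heavy upstream rainfall] ≈ 0.032

Under noisy-OR, P(flood warning | causes) = 1 − (1−0.05)·∏(1−qᵢ) over the active causes.
Enumerate both values of dam release and weight by the priors:
  P(flood warning | heavy upstream rainfall) = 0.487·0.98 + 0.78454·0.02
        = 0.477260 + 0.015691 = 0.492951
The terms with dam release present sum to 0.015691, so
  P(dam release | flood warning, heavy upstream rainfall) = 0.015691 / 0.492951 ≈ 0.032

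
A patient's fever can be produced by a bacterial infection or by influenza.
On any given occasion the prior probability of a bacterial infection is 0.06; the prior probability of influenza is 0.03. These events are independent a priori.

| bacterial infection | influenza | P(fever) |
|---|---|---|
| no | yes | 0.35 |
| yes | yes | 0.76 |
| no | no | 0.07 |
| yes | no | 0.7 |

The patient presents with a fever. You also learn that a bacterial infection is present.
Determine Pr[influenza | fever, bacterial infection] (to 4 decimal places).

Pr[influenza | fever, bacterial infection] ≈ 0.0325

For the numerator, keep only influenza=true terms: 0.76×0.03 = 0.022800
The normalizing constant is 0.7×0.97 + 0.76×0.03 = 0.701800
Posterior = 0.022800 / 0.701800 ≈ 0.0325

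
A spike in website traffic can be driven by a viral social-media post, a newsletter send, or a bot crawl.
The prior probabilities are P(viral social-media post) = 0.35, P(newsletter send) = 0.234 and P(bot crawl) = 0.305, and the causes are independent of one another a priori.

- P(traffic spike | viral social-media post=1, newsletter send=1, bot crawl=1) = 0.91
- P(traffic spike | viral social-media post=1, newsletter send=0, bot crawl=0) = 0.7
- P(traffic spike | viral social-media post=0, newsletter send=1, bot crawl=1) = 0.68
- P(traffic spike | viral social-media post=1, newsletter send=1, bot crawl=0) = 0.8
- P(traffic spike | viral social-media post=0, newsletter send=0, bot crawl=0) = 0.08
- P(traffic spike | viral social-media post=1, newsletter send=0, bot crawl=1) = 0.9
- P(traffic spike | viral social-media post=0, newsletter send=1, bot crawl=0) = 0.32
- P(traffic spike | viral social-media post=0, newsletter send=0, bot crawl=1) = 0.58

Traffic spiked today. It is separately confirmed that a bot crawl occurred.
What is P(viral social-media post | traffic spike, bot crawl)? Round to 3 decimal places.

Sum P(traffic spike|·) weighted by the priors over the 4 (viral social-media post, newsletter send) configurations:
  P(traffic spike | bot crawl) = 0.58×0.65×0.766 + 0.68×0.65×0.234 + 0.9×0.35×0.766 + 0.91×0.35×0.234
        = 0.288782 + 0.103428 + 0.241290 + 0.074529 = 0.708029
The terms with viral social-media post present sum to 0.315819, so
  P(viral social-media post | traffic spike, bot crawl) = 0.315819 / 0.708029 ≈ 0.446

P(viral social-media post | traffic spike, bot crawl) ≈ 0.446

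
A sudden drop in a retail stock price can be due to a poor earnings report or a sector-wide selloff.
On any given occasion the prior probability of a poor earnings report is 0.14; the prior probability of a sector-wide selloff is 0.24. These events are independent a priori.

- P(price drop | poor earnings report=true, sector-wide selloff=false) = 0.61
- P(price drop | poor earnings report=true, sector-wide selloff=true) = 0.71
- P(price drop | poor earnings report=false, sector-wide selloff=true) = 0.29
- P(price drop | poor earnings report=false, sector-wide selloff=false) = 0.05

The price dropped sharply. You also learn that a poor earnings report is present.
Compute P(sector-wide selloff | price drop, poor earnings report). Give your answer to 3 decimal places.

By total probability over both values of sector-wide selloff:
  P(price drop | poor earnings report) = 0.61·0.76 + 0.71·0.24
        = 0.463600 + 0.170400 = 0.634000
Configurations with sector-wide selloff contribute 0.170400, so
  P(sector-wide selloff | price drop, poor earnings report) = 0.170400 / 0.634000 ≈ 0.269

P(sector-wide selloff | price drop, poor earnings report) ≈ 0.269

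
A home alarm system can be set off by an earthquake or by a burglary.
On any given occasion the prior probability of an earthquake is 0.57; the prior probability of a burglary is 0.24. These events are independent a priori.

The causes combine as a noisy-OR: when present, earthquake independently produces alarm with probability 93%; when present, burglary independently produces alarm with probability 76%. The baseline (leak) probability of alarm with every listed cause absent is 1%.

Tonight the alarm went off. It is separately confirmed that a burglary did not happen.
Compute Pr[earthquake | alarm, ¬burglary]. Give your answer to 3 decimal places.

Under noisy-OR, P(alarm | causes) = 1 − (1−0.01)·∏(1−qᵢ) over the active causes.
Enumerate both values of earthquake and weight by the priors:
  P(alarm | ¬burglary) = 0.01·0.43 + 0.9307·0.57
        = 0.004300 + 0.530499 = 0.534799
The terms with earthquake present sum to 0.530499, so
  P(earthquake | alarm, ¬burglary) = 0.530499 / 0.534799 ≈ 0.992

Pr[earthquake | alarm, ¬burglary] ≈ 0.992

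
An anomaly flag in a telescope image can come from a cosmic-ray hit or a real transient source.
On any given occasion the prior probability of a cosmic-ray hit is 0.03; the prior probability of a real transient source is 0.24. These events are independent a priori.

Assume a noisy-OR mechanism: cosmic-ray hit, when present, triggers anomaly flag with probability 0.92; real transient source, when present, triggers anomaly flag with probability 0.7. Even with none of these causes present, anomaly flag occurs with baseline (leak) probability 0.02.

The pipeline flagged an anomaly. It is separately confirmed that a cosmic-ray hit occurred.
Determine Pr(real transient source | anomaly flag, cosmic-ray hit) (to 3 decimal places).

Under noisy-OR, P(anomaly flag | causes) = 1 − (1−0.02)·∏(1−qᵢ) over the active causes.
Weight on real transient source=true, given the evidence: 0.97648*0.24 = 0.234355
The normalizing constant is 0.9216*0.76 + 0.97648*0.24 = 0.934771
Posterior = 0.234355 / 0.934771 ≈ 0.251

Pr(real transient source | anomaly flag, cosmic-ray hit) ≈ 0.251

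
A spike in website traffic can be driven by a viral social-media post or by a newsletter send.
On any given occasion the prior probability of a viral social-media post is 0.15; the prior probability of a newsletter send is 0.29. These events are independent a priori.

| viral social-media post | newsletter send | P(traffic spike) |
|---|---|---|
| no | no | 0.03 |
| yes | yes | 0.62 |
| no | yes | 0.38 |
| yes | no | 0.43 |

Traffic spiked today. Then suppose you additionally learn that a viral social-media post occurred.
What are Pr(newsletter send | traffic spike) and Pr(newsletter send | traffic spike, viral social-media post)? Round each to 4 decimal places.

Weight on newsletter send=true, given the evidence: 0.093670 + 0.026970 = 0.120640
The normalizing constant is 0.03*0.85*0.71 + 0.38*0.85*0.29 + 0.43*0.15*0.71 + 0.62*0.15*0.29 = 0.184540
Posterior = 0.120640 / 0.184540 ≈ 0.6537

Now condition on the additional information:
Numerator (weight on configurations with newsletter send): 0.62·0.29 = 0.179800
Denominator P(traffic spike | viral social-media post): 0.43·0.71 + 0.62·0.29 = 0.485100
Posterior = 0.179800 / 0.485100 ≈ 0.3706

Pr(newsletter send | traffic spike) ≈ 0.6537; Pr(newsletter send | traffic spike, viral social-media post) ≈ 0.3706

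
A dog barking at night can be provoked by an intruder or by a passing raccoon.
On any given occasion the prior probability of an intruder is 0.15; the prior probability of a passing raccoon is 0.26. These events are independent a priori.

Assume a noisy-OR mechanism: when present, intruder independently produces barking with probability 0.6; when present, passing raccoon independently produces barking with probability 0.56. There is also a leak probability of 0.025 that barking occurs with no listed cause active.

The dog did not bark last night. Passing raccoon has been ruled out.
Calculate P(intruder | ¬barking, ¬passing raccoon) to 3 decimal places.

Under noisy-OR, P(barking | causes) = 1 − (1−0.025)·∏(1−qᵢ) over the active causes.
Enumerate both values of intruder and weight by the priors:
  P(¬barking | ¬passing raccoon) = 0.975·0.85 + 0.39·0.15
        = 0.828750 + 0.058500 = 0.887250
Configurations with intruder contribute 0.058500, so
  P(intruder | ¬barking, ¬passing raccoon) = 0.058500 / 0.887250 ≈ 0.066

P(intruder | ¬barking, ¬passing raccoon) ≈ 0.066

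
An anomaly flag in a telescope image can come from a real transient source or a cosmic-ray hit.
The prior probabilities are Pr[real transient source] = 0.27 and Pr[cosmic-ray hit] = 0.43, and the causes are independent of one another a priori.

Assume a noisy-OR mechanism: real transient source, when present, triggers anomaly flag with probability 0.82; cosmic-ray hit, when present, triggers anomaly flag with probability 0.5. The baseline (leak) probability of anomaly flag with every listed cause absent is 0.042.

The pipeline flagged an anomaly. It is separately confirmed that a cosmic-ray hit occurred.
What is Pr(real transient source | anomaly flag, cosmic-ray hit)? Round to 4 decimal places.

Under noisy-OR, P(anomaly flag | causes) = 1 − (1−0.042)·∏(1−qᵢ) over the active causes.
Enumerate both values of real transient source and weight by the priors:
  P(anomaly flag | cosmic-ray hit) = 0.521×0.73 + 0.91378×0.27
        = 0.380330 + 0.246721 = 0.627051
The terms with real transient source present sum to 0.246721, so
  P(real transient source | anomaly flag, cosmic-ray hit) = 0.246721 / 0.627051 ≈ 0.3935

Pr(real transient source | anomaly flag, cosmic-ray hit) ≈ 0.3935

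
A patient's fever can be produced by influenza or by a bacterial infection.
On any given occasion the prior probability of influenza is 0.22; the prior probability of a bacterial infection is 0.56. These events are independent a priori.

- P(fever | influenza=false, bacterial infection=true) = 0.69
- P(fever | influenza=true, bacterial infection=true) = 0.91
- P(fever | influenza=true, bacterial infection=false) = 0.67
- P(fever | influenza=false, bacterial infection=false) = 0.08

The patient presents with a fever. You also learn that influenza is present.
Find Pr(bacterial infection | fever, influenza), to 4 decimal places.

Weight on bacterial infection=true, given the evidence: 0.91*0.56 = 0.509600
Normalizer over all consistent configurations: 0.67*0.44 + 0.91*0.56 = 0.804400
P(bacterial infection | fever, influenza) = 0.509600/0.804400 ≈ 0.6335

Pr(bacterial infection | fever, influenza) ≈ 0.6335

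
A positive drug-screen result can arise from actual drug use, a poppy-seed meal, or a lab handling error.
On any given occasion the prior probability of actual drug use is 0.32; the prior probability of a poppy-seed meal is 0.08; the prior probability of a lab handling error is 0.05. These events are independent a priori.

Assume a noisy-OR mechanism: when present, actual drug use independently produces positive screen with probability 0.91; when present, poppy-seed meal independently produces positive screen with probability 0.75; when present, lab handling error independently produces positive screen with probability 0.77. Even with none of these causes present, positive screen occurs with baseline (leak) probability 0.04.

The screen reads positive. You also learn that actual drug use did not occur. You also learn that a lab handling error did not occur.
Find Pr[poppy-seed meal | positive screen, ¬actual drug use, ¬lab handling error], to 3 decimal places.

Pr[poppy-seed meal | positive screen, ¬actual drug use, ¬lab handling error] ≈ 0.623

Under noisy-OR, P(positive screen | causes) = 1 − (1−0.04)·∏(1−qᵢ) over the active causes.
For the numerator, keep only poppy-seed meal=true terms: 0.76*0.08 = 0.060800
The normalizing constant is 0.04*0.92 + 0.76*0.08 = 0.097600
P(poppy-seed meal | positive screen, ¬actual drug use, ¬lab handling error) = 0.060800/0.097600 ≈ 0.623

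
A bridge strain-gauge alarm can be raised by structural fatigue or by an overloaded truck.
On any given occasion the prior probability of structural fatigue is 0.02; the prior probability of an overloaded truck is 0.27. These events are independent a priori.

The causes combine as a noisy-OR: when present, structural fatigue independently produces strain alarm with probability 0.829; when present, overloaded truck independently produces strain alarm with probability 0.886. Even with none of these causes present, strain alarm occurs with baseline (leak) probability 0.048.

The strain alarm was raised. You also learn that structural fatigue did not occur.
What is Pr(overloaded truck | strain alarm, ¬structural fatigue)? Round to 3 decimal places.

Pr(overloaded truck | strain alarm, ¬structural fatigue) ≈ 0.873

Under noisy-OR, P(strain alarm | causes) = 1 − (1−0.048)·∏(1−qᵢ) over the active causes.
Sum P(strain alarm|·) weighted by the priors over both values of overloaded truck:
  P(strain alarm | ¬structural fatigue) = 0.048×0.73 + 0.891472×0.27
        = 0.035040 + 0.240697 = 0.275737
The terms with overloaded truck present sum to 0.240697, so
  P(overloaded truck | strain alarm, ¬structural fatigue) = 0.240697 / 0.275737 ≈ 0.873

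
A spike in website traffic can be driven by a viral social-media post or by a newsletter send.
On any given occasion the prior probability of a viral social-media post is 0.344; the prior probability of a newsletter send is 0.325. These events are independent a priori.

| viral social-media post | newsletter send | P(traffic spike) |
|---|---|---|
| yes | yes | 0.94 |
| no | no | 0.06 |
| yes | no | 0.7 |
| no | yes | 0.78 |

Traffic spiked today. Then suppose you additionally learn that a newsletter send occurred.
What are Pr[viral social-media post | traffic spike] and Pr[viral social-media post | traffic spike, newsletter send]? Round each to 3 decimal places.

Weight on viral social-media post=true, given the evidence: 0.162540 + 0.105092 = 0.267632
The normalizing constant is 0.06×0.656×0.675 + 0.78×0.656×0.325 + 0.7×0.344×0.675 + 0.94×0.344×0.325 = 0.460496
P(viral social-media post | traffic spike) = 0.267632/0.460496 ≈ 0.581

Now condition on the additional information:
For the numerator, keep only viral social-media post=true terms: 0.94·0.344 = 0.323360
Denominator P(traffic spike | newsletter send): 0.78·0.656 + 0.94·0.344 = 0.835040
P(viral social-media post | traffic spike, newsletter send) = 0.323360/0.835040 ≈ 0.387
Conditioning on newsletter send lowers the posterior on viral social-media post: the classic explaining-away effect in a common-effect structure.

Pr[viral social-media post | traffic spike] ≈ 0.581; Pr[viral social-media post | traffic spike, newsletter send] ≈ 0.387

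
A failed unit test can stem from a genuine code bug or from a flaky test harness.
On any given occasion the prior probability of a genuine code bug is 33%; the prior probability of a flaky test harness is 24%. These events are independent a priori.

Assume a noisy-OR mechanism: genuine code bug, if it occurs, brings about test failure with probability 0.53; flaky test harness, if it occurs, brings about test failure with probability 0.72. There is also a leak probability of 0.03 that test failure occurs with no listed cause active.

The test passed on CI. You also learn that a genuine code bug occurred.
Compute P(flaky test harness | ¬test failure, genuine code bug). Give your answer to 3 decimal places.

P(flaky test harness | ¬test failure, genuine code bug) ≈ 0.081

Under noisy-OR, P(test failure | causes) = 1 − (1−0.03)·∏(1−qᵢ) over the active causes.
P(¬test failure | genuine code bug) = 0.4559*0.76 + 0.127652*0.24 = 0.346484 + 0.030636 = 0.377120
Restricting to configurations with flaky test harness present: 0.127652*0.24 = 0.030636.
Hence the posterior is 0.030636/0.377120 ≈ 0.081.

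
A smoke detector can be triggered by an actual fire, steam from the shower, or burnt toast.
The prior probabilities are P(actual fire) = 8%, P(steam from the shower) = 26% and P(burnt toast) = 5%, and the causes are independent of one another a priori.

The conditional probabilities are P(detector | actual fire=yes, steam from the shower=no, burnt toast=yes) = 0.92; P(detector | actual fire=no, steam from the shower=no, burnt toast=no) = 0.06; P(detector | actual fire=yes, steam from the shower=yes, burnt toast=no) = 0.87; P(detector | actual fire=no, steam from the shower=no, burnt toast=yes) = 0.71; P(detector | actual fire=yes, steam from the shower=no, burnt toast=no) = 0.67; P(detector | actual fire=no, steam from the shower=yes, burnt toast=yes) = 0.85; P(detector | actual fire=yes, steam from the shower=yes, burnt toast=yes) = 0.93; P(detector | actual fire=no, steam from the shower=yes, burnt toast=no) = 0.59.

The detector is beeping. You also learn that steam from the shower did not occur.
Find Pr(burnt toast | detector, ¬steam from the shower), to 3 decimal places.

Numerator (weight on configurations with burnt toast): 0.032660 + 0.003680 = 0.036340
The normalizing constant is 0.06·0.92·0.95 + 0.71·0.92·0.05 + 0.67·0.08·0.95 + 0.92·0.08·0.05 = 0.139700
P(burnt toast | detector, ¬steam from the shower) = 0.036340/0.139700 ≈ 0.260

Pr(burnt toast | detector, ¬steam from the shower) ≈ 0.260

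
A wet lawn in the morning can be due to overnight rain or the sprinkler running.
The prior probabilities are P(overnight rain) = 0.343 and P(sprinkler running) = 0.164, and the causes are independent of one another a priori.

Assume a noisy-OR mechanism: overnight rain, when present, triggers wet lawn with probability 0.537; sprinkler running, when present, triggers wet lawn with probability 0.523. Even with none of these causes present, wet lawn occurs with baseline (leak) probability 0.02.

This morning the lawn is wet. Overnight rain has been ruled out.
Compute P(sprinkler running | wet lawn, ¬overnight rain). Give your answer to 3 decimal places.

P(sprinkler running | wet lawn, ¬overnight rain) ≈ 0.839

Under noisy-OR, P(wet lawn | causes) = 1 − (1−0.02)·∏(1−qᵢ) over the active causes.
P(wet lawn | ¬overnight rain) = 0.02*0.836 + 0.53254*0.164 = 0.016720 + 0.087337 = 0.104057
Of this, 0.087337 comes from 0.53254*0.164 (the sprinkler running=true cases).
P(sprinkler running | wet lawn, ¬overnight rain) = 0.087337 / 0.104057 ≈ 0.839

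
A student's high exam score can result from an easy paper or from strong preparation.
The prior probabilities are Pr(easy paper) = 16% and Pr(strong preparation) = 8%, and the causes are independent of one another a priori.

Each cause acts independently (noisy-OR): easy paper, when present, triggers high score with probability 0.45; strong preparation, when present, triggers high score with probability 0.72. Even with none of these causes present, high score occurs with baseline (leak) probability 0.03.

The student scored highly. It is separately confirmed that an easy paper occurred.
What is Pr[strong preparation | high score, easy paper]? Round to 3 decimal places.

Pr[strong preparation | high score, easy paper] ≈ 0.137

Under noisy-OR, P(high score | causes) = 1 − (1−0.03)·∏(1−qᵢ) over the active causes.
Enumerate both values of strong preparation and weight by the priors:
  P(high score | easy paper) = 0.4665·0.92 + 0.85062·0.08
        = 0.429180 + 0.068050 = 0.497230
The terms with strong preparation present sum to 0.068050, so
  P(strong preparation | high score, easy paper) = 0.068050 / 0.497230 ≈ 0.137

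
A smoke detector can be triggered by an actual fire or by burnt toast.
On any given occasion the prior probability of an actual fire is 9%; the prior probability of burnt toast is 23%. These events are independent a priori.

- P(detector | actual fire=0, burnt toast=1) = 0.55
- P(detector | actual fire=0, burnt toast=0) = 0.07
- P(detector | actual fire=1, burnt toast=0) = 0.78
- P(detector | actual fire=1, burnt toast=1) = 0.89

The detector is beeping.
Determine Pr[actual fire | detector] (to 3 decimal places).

Weight on actual fire=true, given the evidence: 0.054054 + 0.018423 = 0.072477
Denominator P(detector): 0.07×0.91×0.77 + 0.55×0.91×0.23 + 0.78×0.09×0.77 + 0.89×0.09×0.23 = 0.236641
Posterior = 0.072477 / 0.236641 ≈ 0.306

Pr[actual fire | detector] ≈ 0.306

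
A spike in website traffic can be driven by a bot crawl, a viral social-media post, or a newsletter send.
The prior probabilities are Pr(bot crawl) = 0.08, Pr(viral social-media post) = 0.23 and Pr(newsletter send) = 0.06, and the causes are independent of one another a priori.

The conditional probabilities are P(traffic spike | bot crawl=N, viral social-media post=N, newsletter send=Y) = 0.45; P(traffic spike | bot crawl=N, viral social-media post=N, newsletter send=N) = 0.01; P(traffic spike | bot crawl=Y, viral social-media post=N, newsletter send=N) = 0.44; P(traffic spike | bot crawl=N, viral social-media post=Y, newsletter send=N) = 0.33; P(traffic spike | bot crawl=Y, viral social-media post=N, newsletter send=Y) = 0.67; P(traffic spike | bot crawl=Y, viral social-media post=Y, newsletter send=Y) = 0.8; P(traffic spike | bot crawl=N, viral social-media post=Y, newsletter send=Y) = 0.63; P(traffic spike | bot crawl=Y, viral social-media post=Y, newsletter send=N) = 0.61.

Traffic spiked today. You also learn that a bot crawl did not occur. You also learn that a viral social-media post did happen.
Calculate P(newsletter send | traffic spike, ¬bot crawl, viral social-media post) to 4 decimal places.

Sum P(traffic spike|·) weighted by the priors over both values of newsletter send:
  P(traffic spike | ¬bot crawl, viral social-media post) = 0.33·0.94 + 0.63·0.06
        = 0.310200 + 0.037800 = 0.348000
Configurations with newsletter send contribute 0.037800, so
  P(newsletter send | traffic spike, ¬bot crawl, viral social-media post) = 0.037800 / 0.348000 ≈ 0.1086

P(newsletter send | traffic spike, ¬bot crawl, viral social-media post) ≈ 0.1086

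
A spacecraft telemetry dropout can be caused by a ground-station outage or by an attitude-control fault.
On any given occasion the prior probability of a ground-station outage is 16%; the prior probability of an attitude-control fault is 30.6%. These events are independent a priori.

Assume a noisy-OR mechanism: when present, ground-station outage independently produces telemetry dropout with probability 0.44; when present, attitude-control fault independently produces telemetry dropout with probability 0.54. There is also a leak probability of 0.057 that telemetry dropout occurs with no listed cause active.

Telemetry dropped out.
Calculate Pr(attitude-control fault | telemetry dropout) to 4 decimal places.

Under noisy-OR, P(telemetry dropout | causes) = 1 − (1−0.057)·∏(1−qᵢ) over the active causes.
Weight on attitude-control fault=true, given the evidence: 0.145541 + 0.037067 = 0.182608
Denominator P(telemetry dropout): 0.057*0.84*0.694 + 0.56622*0.84*0.306 + 0.47192*0.16*0.694 + 0.757083*0.16*0.306 = 0.268239
P(attitude-control fault | telemetry dropout) = 0.182608/0.268239 ≈ 0.6808

Pr(attitude-control fault | telemetry dropout) ≈ 0.6808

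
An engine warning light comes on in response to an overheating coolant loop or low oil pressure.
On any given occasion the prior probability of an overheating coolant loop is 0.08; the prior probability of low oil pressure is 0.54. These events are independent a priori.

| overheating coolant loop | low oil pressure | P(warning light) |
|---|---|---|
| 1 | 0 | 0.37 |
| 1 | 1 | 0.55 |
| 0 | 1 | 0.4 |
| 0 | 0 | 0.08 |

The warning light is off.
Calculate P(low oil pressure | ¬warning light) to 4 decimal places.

P(low oil pressure | ¬warning light) ≈ 0.4349

Enumerate the 4 (overheating coolant loop, low oil pressure) configurations and weight by the priors:
  P(¬warning light) = 0.92×0.92×0.46 + 0.6×0.92×0.54 + 0.63×0.08×0.46 + 0.45×0.08×0.54
        = 0.389344 + 0.298080 + 0.023184 + 0.019440 = 0.730048
Keeping only the low oil pressure-present terms gives 0.317520, so
  P(low oil pressure | ¬warning light) = 0.317520 / 0.730048 ≈ 0.4349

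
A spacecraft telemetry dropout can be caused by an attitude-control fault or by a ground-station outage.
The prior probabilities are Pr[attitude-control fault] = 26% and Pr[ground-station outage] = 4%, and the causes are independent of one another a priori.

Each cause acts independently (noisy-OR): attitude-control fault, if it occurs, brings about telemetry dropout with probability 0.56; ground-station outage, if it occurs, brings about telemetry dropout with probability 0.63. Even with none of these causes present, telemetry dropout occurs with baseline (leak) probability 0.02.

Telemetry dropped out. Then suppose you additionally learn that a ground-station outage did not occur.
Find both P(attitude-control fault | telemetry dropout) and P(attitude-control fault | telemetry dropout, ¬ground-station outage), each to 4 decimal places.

Under noisy-OR, P(telemetry dropout | causes) = 1 − (1−0.02)·∏(1−qᵢ) over the active causes.
Numerator (weight on configurations with attitude-control fault): 0.141972 + 0.008741 = 0.150713
Denominator P(telemetry dropout): 0.02*0.74*0.96 + 0.6374*0.74*0.04 + 0.5688*0.26*0.96 + 0.840456*0.26*0.04 = 0.183788
Posterior = 0.150713 / 0.183788 ≈ 0.8200

Now also conditioning on ground-station outage≠true:
P(telemetry dropout | ¬ground-station outage) = 0.02*0.74 + 0.5688*0.26 = 0.014800 + 0.147888 = 0.162688
The attitude-control fault-present share is 0.5688*0.26 = 0.147888.
So P(attitude-control fault | telemetry dropout, ¬ground-station outage) = 0.147888/0.162688 ≈ 0.9090.

P(attitude-control fault | telemetry dropout) ≈ 0.8200; P(attitude-control fault | telemetry dropout, ¬ground-station outage) ≈ 0.9090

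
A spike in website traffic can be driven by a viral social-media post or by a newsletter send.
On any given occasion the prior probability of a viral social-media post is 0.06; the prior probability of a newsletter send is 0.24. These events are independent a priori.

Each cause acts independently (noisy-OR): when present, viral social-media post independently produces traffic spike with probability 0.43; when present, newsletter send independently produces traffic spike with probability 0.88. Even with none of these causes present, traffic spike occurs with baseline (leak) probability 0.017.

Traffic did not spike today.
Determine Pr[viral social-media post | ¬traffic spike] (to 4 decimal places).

Pr[viral social-media post | ¬traffic spike] ≈ 0.0351

Under noisy-OR, P(traffic spike | causes) = 1 − (1−0.017)·∏(1−qᵢ) over the active causes.
Sum P(¬traffic spike|·) weighted by the priors over the 4 (viral social-media post, newsletter send) configurations:
  P(¬traffic spike) = 0.983*0.94*0.76 + 0.11796*0.94*0.24 + 0.56031*0.06*0.76 + 0.067237*0.06*0.24
        = 0.702255 + 0.026612 + 0.025550 + 0.000968 = 0.755385
Configurations with viral social-media post contribute 0.026518, so
  P(viral social-media post | ¬traffic spike) = 0.026518 / 0.755385 ≈ 0.0351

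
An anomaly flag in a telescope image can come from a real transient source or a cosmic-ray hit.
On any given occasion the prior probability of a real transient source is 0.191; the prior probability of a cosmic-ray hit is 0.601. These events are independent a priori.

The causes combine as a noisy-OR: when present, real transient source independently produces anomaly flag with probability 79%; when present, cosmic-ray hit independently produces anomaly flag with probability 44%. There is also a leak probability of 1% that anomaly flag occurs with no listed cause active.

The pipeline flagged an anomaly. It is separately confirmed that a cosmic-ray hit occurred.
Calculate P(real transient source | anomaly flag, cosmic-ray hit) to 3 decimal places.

Under noisy-OR, P(anomaly flag | causes) = 1 − (1−0.01)·∏(1−qᵢ) over the active causes.
P(anomaly flag | cosmic-ray hit) = 0.4456·0.809 + 0.883576·0.191 = 0.360490 + 0.168763 = 0.529253
Restricting to configurations with real transient source present: 0.883576·0.191 = 0.168763.
P(real transient source | anomaly flag, cosmic-ray hit) = 0.168763 / 0.529253 ≈ 0.319

P(real transient source | anomaly flag, cosmic-ray hit) ≈ 0.319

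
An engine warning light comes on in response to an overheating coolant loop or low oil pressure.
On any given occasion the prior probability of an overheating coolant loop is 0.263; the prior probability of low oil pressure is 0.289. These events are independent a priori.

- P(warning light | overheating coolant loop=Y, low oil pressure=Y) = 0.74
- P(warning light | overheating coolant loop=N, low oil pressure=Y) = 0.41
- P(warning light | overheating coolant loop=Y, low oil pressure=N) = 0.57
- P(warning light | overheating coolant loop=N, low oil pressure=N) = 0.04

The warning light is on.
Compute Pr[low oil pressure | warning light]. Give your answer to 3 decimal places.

P(warning light) = 0.04×0.737×0.711 + 0.41×0.737×0.289 + 0.57×0.263×0.711 + 0.74×0.263×0.289 = 0.020960 + 0.087327 + 0.106586 + 0.056245 = 0.271118
The low oil pressure-present share is 0.087327 + 0.056245 = 0.143572.
So P(low oil pressure | warning light) = 0.143572/0.271118 ≈ 0.530.

Pr[low oil pressure | warning light] ≈ 0.530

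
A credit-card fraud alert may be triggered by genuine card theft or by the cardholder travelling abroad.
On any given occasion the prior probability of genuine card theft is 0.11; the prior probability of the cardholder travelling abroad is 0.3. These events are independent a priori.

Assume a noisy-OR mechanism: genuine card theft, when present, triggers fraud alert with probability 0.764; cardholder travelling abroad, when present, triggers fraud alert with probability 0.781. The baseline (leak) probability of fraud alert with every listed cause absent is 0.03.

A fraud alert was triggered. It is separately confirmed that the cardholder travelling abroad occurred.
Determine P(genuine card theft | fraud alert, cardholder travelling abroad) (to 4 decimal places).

P(genuine card theft | fraud alert, cardholder travelling abroad) ≈ 0.1297

Under noisy-OR, P(fraud alert | causes) = 1 − (1−0.03)·∏(1−qᵢ) over the active causes.
P(fraud alert | cardholder travelling abroad) = 0.78757×0.89 + 0.949867×0.11 = 0.700937 + 0.104485 = 0.805422
The genuine card theft-present share is 0.949867×0.11 = 0.104485.
P(genuine card theft | fraud alert, cardholder travelling abroad) = 0.104485 / 0.805422 ≈ 0.1297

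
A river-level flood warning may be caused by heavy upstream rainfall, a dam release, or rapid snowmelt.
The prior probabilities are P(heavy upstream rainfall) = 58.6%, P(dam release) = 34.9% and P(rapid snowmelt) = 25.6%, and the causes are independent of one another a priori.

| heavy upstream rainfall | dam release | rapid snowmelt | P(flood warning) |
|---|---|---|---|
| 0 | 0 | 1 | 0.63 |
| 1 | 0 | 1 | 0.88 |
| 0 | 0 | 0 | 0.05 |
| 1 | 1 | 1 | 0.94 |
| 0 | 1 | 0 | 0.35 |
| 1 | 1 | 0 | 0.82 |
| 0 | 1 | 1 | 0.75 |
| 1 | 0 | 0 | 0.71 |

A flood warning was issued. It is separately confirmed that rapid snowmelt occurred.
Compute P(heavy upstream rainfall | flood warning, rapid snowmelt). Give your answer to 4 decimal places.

P(flood warning | rapid snowmelt) = 0.63·0.414·0.651 + 0.75·0.414·0.349 + 0.88·0.586·0.651 + 0.94·0.586·0.349 = 0.169794 + 0.108364 + 0.335708 + 0.192243 = 0.806109
Restricting to configurations with heavy upstream rainfall present: 0.335708 + 0.192243 = 0.527951.
P(heavy upstream rainfall | flood warning, rapid snowmelt) = 0.527951 / 0.806109 ≈ 0.6549

P(heavy upstream rainfall | flood warning, rapid snowmelt) ≈ 0.6549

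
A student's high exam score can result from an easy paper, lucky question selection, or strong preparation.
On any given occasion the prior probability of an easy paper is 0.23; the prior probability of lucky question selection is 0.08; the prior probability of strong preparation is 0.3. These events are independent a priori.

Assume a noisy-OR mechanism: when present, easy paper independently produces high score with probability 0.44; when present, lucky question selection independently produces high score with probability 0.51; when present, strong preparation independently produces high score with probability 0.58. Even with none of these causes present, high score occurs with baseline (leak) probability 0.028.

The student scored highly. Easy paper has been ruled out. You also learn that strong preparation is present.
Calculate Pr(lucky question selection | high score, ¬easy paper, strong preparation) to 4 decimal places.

Under noisy-OR, P(high score | causes) = 1 − (1−0.028)·∏(1−qᵢ) over the active causes.
Enumerate both values of lucky question selection and weight by the priors:
  P(high score | ¬easy paper, strong preparation) = 0.59176*0.92 + 0.799962*0.08
        = 0.544419 + 0.063997 = 0.608416
Configurations with lucky question selection contribute 0.063997, so
  P(lucky question selection | high score, ¬easy paper, strong preparation) = 0.063997 / 0.608416 ≈ 0.1052

Pr(lucky question selection | high score, ¬easy paper, strong preparation) ≈ 0.1052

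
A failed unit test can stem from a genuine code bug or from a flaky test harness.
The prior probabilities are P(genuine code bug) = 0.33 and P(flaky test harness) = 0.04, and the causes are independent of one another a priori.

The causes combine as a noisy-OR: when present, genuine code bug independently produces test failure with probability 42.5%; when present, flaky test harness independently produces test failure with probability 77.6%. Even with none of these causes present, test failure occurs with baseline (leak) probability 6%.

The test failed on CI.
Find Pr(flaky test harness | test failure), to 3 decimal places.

Under noisy-OR, P(test failure | causes) = 1 − (1−0.06)·∏(1−qᵢ) over the active causes.
Numerator (weight on configurations with flaky test harness): 0.021157 + 0.011602 = 0.032759
Normalizer over all consistent configurations: 0.06·0.67·0.96 + 0.78944·0.67·0.04 + 0.4595·0.33·0.96 + 0.878928·0.33·0.04 = 0.216921
P(flaky test harness | test failure) = 0.032759/0.216921 ≈ 0.151

Pr(flaky test harness | test failure) ≈ 0.151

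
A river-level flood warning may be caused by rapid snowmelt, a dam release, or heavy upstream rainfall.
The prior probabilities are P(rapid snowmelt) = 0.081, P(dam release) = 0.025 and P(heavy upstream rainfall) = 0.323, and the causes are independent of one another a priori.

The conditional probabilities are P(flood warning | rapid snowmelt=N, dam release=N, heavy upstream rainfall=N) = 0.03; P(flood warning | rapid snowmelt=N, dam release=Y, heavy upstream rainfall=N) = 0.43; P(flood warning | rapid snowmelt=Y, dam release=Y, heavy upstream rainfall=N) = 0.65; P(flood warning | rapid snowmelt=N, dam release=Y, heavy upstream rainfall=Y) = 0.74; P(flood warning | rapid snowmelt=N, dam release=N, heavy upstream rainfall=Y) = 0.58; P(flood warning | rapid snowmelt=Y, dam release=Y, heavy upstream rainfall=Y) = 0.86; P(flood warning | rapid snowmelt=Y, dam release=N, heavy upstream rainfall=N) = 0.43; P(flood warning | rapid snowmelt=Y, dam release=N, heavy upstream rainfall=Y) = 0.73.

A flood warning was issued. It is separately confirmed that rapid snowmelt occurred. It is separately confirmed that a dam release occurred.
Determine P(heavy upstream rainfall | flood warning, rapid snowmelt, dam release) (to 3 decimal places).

P(heavy upstream rainfall | flood warning, rapid snowmelt, dam release) ≈ 0.387

For the numerator, keep only heavy upstream rainfall=true terms: 0.86×0.323 = 0.277780
The normalizing constant is 0.65×0.677 + 0.86×0.323 = 0.717830
Posterior = 0.277780 / 0.717830 ≈ 0.387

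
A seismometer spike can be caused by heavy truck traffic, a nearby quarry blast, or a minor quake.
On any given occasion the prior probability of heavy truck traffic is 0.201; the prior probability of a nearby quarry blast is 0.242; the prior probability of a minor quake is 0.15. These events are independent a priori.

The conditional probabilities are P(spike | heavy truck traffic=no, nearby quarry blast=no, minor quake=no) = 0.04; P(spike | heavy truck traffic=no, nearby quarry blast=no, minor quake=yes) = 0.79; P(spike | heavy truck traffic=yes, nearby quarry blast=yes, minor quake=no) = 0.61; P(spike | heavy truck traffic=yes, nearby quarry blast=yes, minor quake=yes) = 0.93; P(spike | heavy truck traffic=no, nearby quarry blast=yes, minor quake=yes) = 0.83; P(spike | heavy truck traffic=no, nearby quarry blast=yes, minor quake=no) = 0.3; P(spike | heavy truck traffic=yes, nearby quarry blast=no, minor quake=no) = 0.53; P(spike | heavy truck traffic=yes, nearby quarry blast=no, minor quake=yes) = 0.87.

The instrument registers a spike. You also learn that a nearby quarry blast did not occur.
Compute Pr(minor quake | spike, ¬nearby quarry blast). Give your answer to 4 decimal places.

Pr(minor quake | spike, ¬nearby quarry blast) ≈ 0.5067

Sum P(spike|·) weighted by the priors over the 4 (heavy truck traffic, minor quake) configurations:
  P(spike | ¬nearby quarry blast) = 0.04·0.799·0.85 + 0.79·0.799·0.15 + 0.53·0.201·0.85 + 0.87·0.201·0.15
        = 0.027166 + 0.094682 + 0.090551 + 0.026231 = 0.238630
The terms with minor quake present sum to 0.120913, so
  P(minor quake | spike, ¬nearby quarry blast) = 0.120913 / 0.238630 ≈ 0.5067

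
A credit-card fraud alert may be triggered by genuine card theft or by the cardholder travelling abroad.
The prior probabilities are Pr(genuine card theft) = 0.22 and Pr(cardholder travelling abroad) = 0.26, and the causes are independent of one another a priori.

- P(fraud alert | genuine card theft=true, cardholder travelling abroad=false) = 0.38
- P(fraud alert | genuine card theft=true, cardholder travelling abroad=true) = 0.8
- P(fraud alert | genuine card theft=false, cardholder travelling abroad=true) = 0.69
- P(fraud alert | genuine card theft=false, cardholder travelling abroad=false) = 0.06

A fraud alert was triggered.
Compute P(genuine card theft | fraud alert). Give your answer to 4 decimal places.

Numerator (weight on configurations with genuine card theft): 0.061864 + 0.045760 = 0.107624
Normalizer over all consistent configurations: 0.06*0.78*0.74 + 0.69*0.78*0.26 + 0.38*0.22*0.74 + 0.8*0.22*0.26 = 0.282188
Posterior = 0.107624 / 0.282188 ≈ 0.3814

P(genuine card theft | fraud alert) ≈ 0.3814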